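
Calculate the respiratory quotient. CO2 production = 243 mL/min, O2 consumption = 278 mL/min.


RQ = VCO2 / VO2
RQ = 243 / 278
RQ = 0.8741


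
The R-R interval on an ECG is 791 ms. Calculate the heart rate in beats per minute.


HR = 60 / RR_interval(s)
RR = 791 ms = 0.791 s
HR = 60 / 0.791 = 75.85 bpm


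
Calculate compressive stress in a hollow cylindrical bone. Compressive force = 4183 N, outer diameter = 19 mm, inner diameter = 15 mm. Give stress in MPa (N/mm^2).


A = pi*(r_o^2 - r_i^2)
r_o = 9.5 mm, r_i = 7.5 mm
A = 106.814 mm^2
sigma = F/A = 4183 / 106.814
sigma = 39.16 MPa


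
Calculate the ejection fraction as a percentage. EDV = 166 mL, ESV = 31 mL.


SV = EDV - ESV = 166 - 31 = 135 mL
EF = SV/EDV * 100 = 135/166 * 100
EF = 81.33%


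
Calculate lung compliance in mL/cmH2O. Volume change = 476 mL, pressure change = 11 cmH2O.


C = dV / dP
C = 476 / 11
C = 43.27 mL/cmH2O


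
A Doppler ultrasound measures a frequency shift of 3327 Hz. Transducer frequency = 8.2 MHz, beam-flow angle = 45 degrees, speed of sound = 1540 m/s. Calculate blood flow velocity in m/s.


v = fd * c / (2 * f0 * cos(theta))
v = 3327 * 1540 / (2 * 8.2000e+06 * cos(45))
v = 0.4418 m/s


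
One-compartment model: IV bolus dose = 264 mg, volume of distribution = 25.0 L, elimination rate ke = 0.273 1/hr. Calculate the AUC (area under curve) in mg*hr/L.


C0 = Dose/Vd = 264/25.0 = 10.56 mg/L
AUC = C0/ke = 10.56/0.273
AUC = 38.68 mg*hr/L


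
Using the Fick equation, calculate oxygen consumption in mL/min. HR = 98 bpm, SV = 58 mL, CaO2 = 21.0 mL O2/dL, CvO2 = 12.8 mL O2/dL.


CO = HR*SV = 98*58/1000 = 5.684 L/min
a-v O2 diff = 21.0 - 12.8 = 8.2 mL/dL
VO2 = CO * (CaO2-CvO2) * 10 dL/L
VO2 = 5.684 * 8.2 * 10
VO2 = 466.1 mL/min


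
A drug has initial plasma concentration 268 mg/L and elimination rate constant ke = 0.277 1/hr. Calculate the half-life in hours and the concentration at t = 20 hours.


t_half = ln(2) / ke = 0.693147 / 0.277 = 2.502 hr
C(t) = C0 * exp(-ke*t) = 268 * exp(-0.277*20)
C(20) = 1.052 mg/L


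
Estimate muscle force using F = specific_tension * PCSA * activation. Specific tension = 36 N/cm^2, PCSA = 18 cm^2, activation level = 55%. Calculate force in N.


F = sigma * PCSA * activation
F = 36 * 18 * 0.55
F = 356.4 N


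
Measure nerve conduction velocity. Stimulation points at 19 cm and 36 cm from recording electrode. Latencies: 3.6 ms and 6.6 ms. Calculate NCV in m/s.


Distance = (36 - 19) / 100 = 0.17 m
dt = (6.6 - 3.6) / 1000 = 0.003 s
NCV = dist / dt = 56.67 m/s


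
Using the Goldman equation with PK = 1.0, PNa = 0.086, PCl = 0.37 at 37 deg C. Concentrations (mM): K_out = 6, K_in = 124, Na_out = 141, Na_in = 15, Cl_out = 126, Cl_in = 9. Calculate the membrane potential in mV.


Vm = (RT/F)*ln((PK*Ko + PNa*Nao + PCl*Cli)/(PK*Ki + PNa*Nai + PCl*Clo))
Numer = 21.456, Denom = 171.91
Vm = -55.61 mV


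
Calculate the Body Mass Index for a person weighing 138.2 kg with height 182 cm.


BMI = weight / height^2
height = 182 cm = 1.82 m
BMI = 138.2 / 1.82^2
BMI = 41.72 kg/m^2


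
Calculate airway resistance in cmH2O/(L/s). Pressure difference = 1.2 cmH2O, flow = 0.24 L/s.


R = dP / flow
R = 1.2 / 0.24
R = 5 cmH2O/(L/s)


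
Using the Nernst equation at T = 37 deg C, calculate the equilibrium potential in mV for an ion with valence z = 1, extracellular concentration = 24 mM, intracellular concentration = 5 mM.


E = (RT/(zF)) * ln(C_out/C_in)
T = 37 + 273.15 = 310.15 K
E = (8.314 * 310.15 / (1 * 96485)) * ln(24/5)
E = 41.92 mV


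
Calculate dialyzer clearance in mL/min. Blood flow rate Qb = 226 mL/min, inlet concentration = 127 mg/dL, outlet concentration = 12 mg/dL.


K = Qb * (Cb_in - Cb_out) / Cb_in
K = 226 * (127 - 12) / 127
K = 204.6 mL/min


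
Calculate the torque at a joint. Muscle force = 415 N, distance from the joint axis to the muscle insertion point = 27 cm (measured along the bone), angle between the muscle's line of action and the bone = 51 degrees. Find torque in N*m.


Torque = F * d * sin(theta)   (moment arm = d*sin(theta))
d = 27 cm = 0.27 m
Torque = 415 * 0.27 * sin(51)
Torque = 87.08 N*m


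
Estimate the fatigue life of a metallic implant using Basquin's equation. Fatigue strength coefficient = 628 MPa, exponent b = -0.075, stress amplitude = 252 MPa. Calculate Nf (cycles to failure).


sigma_a = sigma_f' * (2Nf)^b
2Nf = (sigma_a/sigma_f')^(1/b)
2Nf = (252/628)^(1/-0.075)
2Nf = 193845.05
Nf = 9.692e+04


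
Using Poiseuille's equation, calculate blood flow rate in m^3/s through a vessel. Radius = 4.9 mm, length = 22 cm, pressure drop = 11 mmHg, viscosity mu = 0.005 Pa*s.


Q = pi*r^4*dP / (8*mu*L)
r = 0.0049 m, L = 0.22 m
dP = 11 mmHg = 1466.542 Pa
Q = 3.0182e-04 m^3/s


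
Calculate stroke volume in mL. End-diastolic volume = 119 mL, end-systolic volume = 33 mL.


SV = EDV - ESV
SV = 119 - 33
SV = 86 mL


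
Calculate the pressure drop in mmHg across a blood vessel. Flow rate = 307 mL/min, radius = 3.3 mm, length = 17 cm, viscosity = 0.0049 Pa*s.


dP = 8*mu*L*Q / (pi*r^4)
Q = 307 mL/min = 5.11667e-06 m^3/s
dP = 91.5202 Pa = 91.5202 / 133.322 mmHg = 0.6865 mmHg


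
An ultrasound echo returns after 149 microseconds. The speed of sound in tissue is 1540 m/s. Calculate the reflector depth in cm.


depth = c * t / 2
t = 149 us = 1.4900e-04 s
depth = 1540 * 1.4900e-04 / 2
depth = 0.11473 m = 11.473 cm


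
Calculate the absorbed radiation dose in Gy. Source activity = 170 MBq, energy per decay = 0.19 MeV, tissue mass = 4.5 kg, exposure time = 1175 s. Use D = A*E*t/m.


A = 170 MBq = 1.7000e+08 Bq
E = 0.19 MeV = 3.0438e-14 J
D = A*E*t/m = 1.7000e+08*3.0438e-14*1175/4.5
D = 0.001351 Gy


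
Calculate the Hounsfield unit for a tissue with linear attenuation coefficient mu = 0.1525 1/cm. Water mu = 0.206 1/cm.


HU = ((mu_tissue - mu_water) / mu_water) * 1000
HU = ((0.1525 - 0.206) / 0.206) * 1000
HU = -259.7


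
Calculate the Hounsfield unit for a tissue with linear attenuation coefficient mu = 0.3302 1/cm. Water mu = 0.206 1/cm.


HU = ((mu_tissue - mu_water) / mu_water) * 1000
HU = ((0.3302 - 0.206) / 0.206) * 1000
HU = 602.9


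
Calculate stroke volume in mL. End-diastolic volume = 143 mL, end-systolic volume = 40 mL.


SV = EDV - ESV
SV = 143 - 40
SV = 103 mL


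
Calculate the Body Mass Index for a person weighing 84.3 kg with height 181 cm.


BMI = weight / height^2
height = 181 cm = 1.81 m
BMI = 84.3 / 1.81^2
BMI = 25.73 kg/m^2


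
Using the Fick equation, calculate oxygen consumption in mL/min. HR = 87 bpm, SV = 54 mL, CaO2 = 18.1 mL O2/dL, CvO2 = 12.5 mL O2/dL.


CO = HR*SV = 87*54/1000 = 4.698 L/min
a-v O2 diff = 18.1 - 12.5 = 5.6 mL/dL
VO2 = CO * (CaO2-CvO2) * 10 dL/L
VO2 = 4.698 * 5.6 * 10
VO2 = 263.1 mL/min


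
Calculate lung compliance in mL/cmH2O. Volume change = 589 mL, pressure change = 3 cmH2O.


C = dV / dP
C = 589 / 3
C = 196.3 mL/cmH2O


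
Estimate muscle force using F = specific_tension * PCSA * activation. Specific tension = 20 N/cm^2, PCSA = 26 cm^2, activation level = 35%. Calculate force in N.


F = sigma * PCSA * activation
F = 20 * 26 * 0.35
F = 182 N


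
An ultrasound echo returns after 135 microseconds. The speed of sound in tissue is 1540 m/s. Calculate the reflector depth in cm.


depth = c * t / 2
t = 135 us = 1.3500e-04 s
depth = 1540 * 1.3500e-04 / 2
depth = 0.10395 m = 10.395 cm


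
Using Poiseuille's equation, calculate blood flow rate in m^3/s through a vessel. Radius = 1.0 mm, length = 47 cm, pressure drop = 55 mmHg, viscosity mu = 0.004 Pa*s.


Q = pi*r^4*dP / (8*mu*L)
r = 0.001 m, L = 0.47 m
dP = 55 mmHg = 7332.71 Pa
Q = 1.5317e-06 m^3/s


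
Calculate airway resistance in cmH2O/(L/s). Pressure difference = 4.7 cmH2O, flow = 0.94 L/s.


R = dP / flow
R = 4.7 / 0.94
R = 5 cmH2O/(L/s)


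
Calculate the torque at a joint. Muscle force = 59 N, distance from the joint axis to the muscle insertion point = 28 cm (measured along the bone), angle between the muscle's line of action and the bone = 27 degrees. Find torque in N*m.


Torque = F * d * sin(theta)   (moment arm = d*sin(theta))
d = 28 cm = 0.28 m
Torque = 59 * 0.28 * sin(27)
Torque = 7.5 N*m


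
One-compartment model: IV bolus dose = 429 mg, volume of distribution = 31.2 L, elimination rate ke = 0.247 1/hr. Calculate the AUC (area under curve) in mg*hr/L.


C0 = Dose/Vd = 429/31.2 = 13.75 mg/L
AUC = C0/ke = 13.75/0.247
AUC = 55.67 mg*hr/L


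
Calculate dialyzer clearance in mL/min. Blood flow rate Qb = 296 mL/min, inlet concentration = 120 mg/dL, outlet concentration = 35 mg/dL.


K = Qb * (Cb_in - Cb_out) / Cb_in
K = 296 * (120 - 35) / 120
K = 209.7 mL/min


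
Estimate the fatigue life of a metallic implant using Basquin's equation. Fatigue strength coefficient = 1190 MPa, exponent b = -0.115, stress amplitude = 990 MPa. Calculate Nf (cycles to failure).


sigma_a = sigma_f' * (2Nf)^b
2Nf = (sigma_a/sigma_f')^(1/b)
2Nf = (990/1190)^(1/-0.115)
2Nf = 4.9531893
Nf = 2.477


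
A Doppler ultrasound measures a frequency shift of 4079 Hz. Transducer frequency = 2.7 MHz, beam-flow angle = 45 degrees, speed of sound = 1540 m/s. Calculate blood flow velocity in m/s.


v = fd * c / (2 * f0 * cos(theta))
v = 4079 * 1540 / (2 * 2.7000e+06 * cos(45))
v = 1.645 m/s


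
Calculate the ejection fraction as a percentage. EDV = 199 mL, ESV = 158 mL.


SV = EDV - ESV = 199 - 158 = 41 mL
EF = SV/EDV * 100 = 41/199 * 100
EF = 20.6%


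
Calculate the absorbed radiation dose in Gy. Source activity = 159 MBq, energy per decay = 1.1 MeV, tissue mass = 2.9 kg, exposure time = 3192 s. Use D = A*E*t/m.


A = 159 MBq = 1.5900e+08 Bq
E = 1.1 MeV = 1.7622e-13 J
D = A*E*t/m = 1.5900e+08*1.7622e-13*3192/2.9
D = 0.03084 Gy


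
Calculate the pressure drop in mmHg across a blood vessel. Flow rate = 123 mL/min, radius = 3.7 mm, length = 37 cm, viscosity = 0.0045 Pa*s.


dP = 8*mu*L*Q / (pi*r^4)
Q = 123 mL/min = 2.05e-06 m^3/s
dP = 46.3769 Pa = 46.3769 / 133.322 mmHg = 0.3479 mmHg


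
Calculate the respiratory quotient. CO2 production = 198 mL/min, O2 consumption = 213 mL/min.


RQ = VCO2 / VO2
RQ = 198 / 213
RQ = 0.9296


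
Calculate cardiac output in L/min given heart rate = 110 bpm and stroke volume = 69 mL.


CO = HR * SV
CO = 110 * 69 / 1000
CO = 7.59 L/min


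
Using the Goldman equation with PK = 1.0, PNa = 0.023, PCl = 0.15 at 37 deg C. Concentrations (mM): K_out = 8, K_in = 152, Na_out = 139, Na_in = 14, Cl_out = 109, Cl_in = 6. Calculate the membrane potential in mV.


Vm = (RT/F)*ln((PK*Ko + PNa*Nao + PCl*Cli)/(PK*Ki + PNa*Nai + PCl*Clo))
Numer = 12.097, Denom = 168.672
Vm = -70.42 mV


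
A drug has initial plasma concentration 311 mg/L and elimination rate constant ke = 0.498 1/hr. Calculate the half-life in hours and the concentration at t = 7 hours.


t_half = ln(2) / ke = 0.693147 / 0.498 = 1.392 hr
C(t) = C0 * exp(-ke*t) = 311 * exp(-0.498*7)
C(7) = 9.524 mg/L


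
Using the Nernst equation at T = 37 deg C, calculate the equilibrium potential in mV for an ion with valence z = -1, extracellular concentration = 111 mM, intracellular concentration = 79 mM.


E = (RT/(zF)) * ln(C_out/C_in)
T = 37 + 273.15 = 310.15 K
E = (8.314 * 310.15 / (-1 * 96485)) * ln(111/79)
E = -9.089 mV


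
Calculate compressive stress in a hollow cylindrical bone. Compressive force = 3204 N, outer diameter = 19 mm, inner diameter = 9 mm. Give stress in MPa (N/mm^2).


A = pi*(r_o^2 - r_i^2)
r_o = 9.5 mm, r_i = 4.5 mm
A = 219.911 mm^2
sigma = F/A = 3204 / 219.911
sigma = 14.57 MPa


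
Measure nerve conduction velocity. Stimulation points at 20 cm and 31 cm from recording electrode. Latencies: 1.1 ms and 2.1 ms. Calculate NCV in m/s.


Distance = (31 - 20) / 100 = 0.11 m
dt = (2.1 - 1.1) / 1000 = 0.001 s
NCV = dist / dt = 110 m/s


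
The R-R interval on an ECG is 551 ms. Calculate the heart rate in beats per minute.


HR = 60 / RR_interval(s)
RR = 551 ms = 0.551 s
HR = 60 / 0.551 = 108.9 bpm


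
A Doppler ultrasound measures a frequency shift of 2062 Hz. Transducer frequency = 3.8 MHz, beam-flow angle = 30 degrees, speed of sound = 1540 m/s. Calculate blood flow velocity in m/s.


v = fd * c / (2 * f0 * cos(theta))
v = 2062 * 1540 / (2 * 3.8000e+06 * cos(30))
v = 0.4825 m/s


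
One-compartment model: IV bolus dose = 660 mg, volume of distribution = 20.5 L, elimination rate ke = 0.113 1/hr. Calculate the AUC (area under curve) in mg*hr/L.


C0 = Dose/Vd = 660/20.5 = 32.1951 mg/L
AUC = C0/ke = 32.1951/0.113
AUC = 284.9 mg*hr/L


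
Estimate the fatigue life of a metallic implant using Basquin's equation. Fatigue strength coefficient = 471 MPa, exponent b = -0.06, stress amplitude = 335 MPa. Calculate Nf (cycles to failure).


sigma_a = sigma_f' * (2Nf)^b
2Nf = (sigma_a/sigma_f')^(1/b)
2Nf = (335/471)^(1/-0.06)
2Nf = 292.59597
Nf = 146.3


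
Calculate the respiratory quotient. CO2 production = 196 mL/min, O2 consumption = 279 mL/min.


RQ = VCO2 / VO2
RQ = 196 / 279
RQ = 0.7025


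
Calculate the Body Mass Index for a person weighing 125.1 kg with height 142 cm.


BMI = weight / height^2
height = 142 cm = 1.42 m
BMI = 125.1 / 1.42^2
BMI = 62.04 kg/m^2


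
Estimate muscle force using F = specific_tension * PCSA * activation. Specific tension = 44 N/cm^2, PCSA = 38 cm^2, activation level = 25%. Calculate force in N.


F = sigma * PCSA * activation
F = 44 * 38 * 0.25
F = 418 N


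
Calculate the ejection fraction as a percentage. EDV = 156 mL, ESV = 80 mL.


SV = EDV - ESV = 156 - 80 = 76 mL
EF = SV/EDV * 100 = 76/156 * 100
EF = 48.72%


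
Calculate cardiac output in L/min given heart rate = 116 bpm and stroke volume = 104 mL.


CO = HR * SV
CO = 116 * 104 / 1000
CO = 12.06 L/min


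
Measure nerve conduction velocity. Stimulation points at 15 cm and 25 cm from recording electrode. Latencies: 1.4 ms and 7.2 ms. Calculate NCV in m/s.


Distance = (25 - 15) / 100 = 0.1 m
dt = (7.2 - 1.4) / 1000 = 0.0058 s
NCV = dist / dt = 17.24 m/s


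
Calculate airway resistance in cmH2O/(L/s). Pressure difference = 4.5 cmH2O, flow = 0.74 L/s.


R = dP / flow
R = 4.5 / 0.74
R = 6.081 cmH2O/(L/s)


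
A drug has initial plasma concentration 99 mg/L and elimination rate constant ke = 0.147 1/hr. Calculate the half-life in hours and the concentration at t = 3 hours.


t_half = ln(2) / ke = 0.693147 / 0.147 = 4.715 hr
C(t) = C0 * exp(-ke*t) = 99 * exp(-0.147*3)
C(3) = 63.7 mg/L


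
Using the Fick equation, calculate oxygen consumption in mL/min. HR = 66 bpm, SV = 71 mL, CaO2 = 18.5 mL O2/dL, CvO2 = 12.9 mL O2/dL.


CO = HR*SV = 66*71/1000 = 4.686 L/min
a-v O2 diff = 18.5 - 12.9 = 5.6 mL/dL
VO2 = CO * (CaO2-CvO2) * 10 dL/L
VO2 = 4.686 * 5.6 * 10
VO2 = 262.4 mL/min


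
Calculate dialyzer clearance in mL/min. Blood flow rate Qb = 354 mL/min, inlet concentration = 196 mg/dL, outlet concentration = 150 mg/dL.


K = Qb * (Cb_in - Cb_out) / Cb_in
K = 354 * (196 - 150) / 196
K = 83.08 mL/min


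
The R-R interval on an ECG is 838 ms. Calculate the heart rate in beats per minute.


HR = 60 / RR_interval(s)
RR = 838 ms = 0.838 s
HR = 60 / 0.838 = 71.6 bpm


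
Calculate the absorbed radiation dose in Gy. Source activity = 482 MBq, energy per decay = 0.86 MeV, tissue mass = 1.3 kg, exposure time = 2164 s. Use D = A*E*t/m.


A = 482 MBq = 4.8200e+08 Bq
E = 0.86 MeV = 1.37772e-13 J
D = A*E*t/m = 4.8200e+08*1.37772e-13*2164/1.3
D = 0.1105 Gy


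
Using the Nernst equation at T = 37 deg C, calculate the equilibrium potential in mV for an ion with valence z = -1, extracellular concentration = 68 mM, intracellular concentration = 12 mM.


E = (RT/(zF)) * ln(C_out/C_in)
T = 37 + 273.15 = 310.15 K
E = (8.314 * 310.15 / (-1 * 96485)) * ln(68/12)
E = -46.36 mV


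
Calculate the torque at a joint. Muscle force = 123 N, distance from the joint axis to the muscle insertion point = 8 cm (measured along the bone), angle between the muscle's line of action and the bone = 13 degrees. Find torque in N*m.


Torque = F * d * sin(theta)   (moment arm = d*sin(theta))
d = 8 cm = 0.08 m
Torque = 123 * 0.08 * sin(13)
Torque = 2.214 N*m


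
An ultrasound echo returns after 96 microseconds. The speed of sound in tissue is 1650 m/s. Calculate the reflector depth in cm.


depth = c * t / 2
t = 96 us = 9.6000e-05 s
depth = 1650 * 9.6000e-05 / 2
depth = 0.0792 m = 7.92 cm


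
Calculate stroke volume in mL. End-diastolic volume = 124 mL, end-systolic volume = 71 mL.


SV = EDV - ESV
SV = 124 - 71
SV = 53 mL


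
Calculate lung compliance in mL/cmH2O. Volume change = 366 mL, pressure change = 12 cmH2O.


C = dV / dP
C = 366 / 12
C = 30.5 mL/cmH2O


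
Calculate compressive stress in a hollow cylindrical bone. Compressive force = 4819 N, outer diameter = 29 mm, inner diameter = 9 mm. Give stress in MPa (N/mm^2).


A = pi*(r_o^2 - r_i^2)
r_o = 14.5 mm, r_i = 4.5 mm
A = 596.903 mm^2
sigma = F/A = 4819 / 596.903
sigma = 8.073 MPa


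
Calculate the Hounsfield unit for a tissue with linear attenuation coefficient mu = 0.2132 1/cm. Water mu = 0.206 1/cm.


HU = ((mu_tissue - mu_water) / mu_water) * 1000
HU = ((0.2132 - 0.206) / 0.206) * 1000
HU = 34.95


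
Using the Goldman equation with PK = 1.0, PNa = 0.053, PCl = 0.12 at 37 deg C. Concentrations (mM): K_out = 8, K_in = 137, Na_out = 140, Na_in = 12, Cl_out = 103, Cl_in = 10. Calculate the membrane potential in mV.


Vm = (RT/F)*ln((PK*Ko + PNa*Nao + PCl*Cli)/(PK*Ki + PNa*Nai + PCl*Clo))
Numer = 16.62, Denom = 149.996
Vm = -58.8 mV


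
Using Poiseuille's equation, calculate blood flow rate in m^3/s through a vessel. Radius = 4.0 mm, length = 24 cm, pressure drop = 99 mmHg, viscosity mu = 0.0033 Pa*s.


Q = pi*r^4*dP / (8*mu*L)
r = 0.004 m, L = 0.24 m
dP = 99 mmHg = 13198.878 Pa
Q = 0.001675 m^3/s


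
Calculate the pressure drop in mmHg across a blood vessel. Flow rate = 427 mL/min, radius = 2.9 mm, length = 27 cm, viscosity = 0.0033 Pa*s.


dP = 8*mu*L*Q / (pi*r^4)
Q = 427 mL/min = 7.11667e-06 m^3/s
dP = 228.298 Pa = 228.298 / 133.322 mmHg = 1.712 mmHg


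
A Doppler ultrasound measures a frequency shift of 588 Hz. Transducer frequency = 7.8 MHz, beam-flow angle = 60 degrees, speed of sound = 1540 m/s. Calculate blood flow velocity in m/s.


v = fd * c / (2 * f0 * cos(theta))
v = 588 * 1540 / (2 * 7.8000e+06 * cos(60))
v = 0.1161 m/s


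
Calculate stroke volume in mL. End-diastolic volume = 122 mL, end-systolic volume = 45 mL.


SV = EDV - ESV
SV = 122 - 45
SV = 77 mL


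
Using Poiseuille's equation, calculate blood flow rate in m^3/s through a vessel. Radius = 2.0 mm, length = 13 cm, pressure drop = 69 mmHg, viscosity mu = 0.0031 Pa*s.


Q = pi*r^4*dP / (8*mu*L)
r = 0.002 m, L = 0.13 m
dP = 69 mmHg = 9199.218 Pa
Q = 1.4343e-04 m^3/s


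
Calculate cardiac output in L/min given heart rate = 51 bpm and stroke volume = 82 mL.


CO = HR * SV
CO = 51 * 82 / 1000
CO = 4.182 L/min


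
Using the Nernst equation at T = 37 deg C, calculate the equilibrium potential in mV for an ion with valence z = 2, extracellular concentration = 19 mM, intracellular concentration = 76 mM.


E = (RT/(zF)) * ln(C_out/C_in)
T = 37 + 273.15 = 310.15 K
E = (8.314 * 310.15 / (2 * 96485)) * ln(19/76)
E = -18.52 mV


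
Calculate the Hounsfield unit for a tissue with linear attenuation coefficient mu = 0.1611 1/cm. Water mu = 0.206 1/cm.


HU = ((mu_tissue - mu_water) / mu_water) * 1000
HU = ((0.1611 - 0.206) / 0.206) * 1000
HU = -218


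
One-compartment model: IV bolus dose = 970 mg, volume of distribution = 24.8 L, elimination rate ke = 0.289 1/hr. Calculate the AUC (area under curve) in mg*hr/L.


C0 = Dose/Vd = 970/24.8 = 39.1129 mg/L
AUC = C0/ke = 39.1129/0.289
AUC = 135.3 mg*hr/L


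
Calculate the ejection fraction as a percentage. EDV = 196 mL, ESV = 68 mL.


SV = EDV - ESV = 196 - 68 = 128 mL
EF = SV/EDV * 100 = 128/196 * 100
EF = 65.31%


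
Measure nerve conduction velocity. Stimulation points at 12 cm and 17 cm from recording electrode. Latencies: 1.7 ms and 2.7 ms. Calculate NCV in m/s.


Distance = (17 - 12) / 100 = 0.05 m
dt = (2.7 - 1.7) / 1000 = 0.001 s
NCV = dist / dt = 50 m/s


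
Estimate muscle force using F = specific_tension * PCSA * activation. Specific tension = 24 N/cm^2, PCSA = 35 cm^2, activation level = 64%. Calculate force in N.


F = sigma * PCSA * activation
F = 24 * 35 * 0.64
F = 537.6 N


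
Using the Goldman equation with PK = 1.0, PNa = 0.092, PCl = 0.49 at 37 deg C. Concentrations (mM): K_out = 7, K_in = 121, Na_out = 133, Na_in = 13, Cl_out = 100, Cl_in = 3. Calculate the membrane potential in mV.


Vm = (RT/F)*ln((PK*Ko + PNa*Nao + PCl*Cli)/(PK*Ki + PNa*Nai + PCl*Clo))
Numer = 20.706, Denom = 171.196
Vm = -56.45 mV


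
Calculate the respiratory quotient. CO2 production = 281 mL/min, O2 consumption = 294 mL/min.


RQ = VCO2 / VO2
RQ = 281 / 294
RQ = 0.9558


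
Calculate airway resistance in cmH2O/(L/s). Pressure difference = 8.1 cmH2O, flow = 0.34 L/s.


R = dP / flow
R = 8.1 / 0.34
R = 23.82 cmH2O/(L/s)


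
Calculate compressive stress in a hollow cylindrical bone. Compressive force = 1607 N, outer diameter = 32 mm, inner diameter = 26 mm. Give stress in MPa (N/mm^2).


A = pi*(r_o^2 - r_i^2)
r_o = 16 mm, r_i = 13 mm
A = 273.319 mm^2
sigma = F/A = 1607 / 273.319
sigma = 5.88 MPa


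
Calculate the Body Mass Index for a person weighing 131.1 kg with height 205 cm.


BMI = weight / height^2
height = 205 cm = 2.05 m
BMI = 131.1 / 2.05^2
BMI = 31.2 kg/m^2


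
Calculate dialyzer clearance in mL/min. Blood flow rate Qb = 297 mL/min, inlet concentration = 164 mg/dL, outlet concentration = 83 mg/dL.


K = Qb * (Cb_in - Cb_out) / Cb_in
K = 297 * (164 - 83) / 164
K = 146.7 mL/min


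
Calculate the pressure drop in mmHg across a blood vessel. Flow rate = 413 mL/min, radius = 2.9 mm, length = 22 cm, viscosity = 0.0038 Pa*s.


dP = 8*mu*L*Q / (pi*r^4)
Q = 413 mL/min = 6.88333e-06 m^3/s
dP = 207.182 Pa = 207.182 / 133.322 mmHg = 1.554 mmHg


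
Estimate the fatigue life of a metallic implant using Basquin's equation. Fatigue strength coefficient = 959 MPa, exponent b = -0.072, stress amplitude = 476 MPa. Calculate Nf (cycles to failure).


sigma_a = sigma_f' * (2Nf)^b
2Nf = (sigma_a/sigma_f')^(1/b)
2Nf = (476/959)^(1/-0.072)
2Nf = 16794.298
Nf = 8397


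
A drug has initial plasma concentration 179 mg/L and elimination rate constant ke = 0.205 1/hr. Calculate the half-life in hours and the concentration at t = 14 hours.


t_half = ln(2) / ke = 0.693147 / 0.205 = 3.381 hr
C(t) = C0 * exp(-ke*t) = 179 * exp(-0.205*14)
C(14) = 10.15 mg/L


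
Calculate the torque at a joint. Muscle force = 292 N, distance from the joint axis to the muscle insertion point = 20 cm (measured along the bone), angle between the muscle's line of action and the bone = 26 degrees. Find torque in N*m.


Torque = F * d * sin(theta)   (moment arm = d*sin(theta))
d = 20 cm = 0.2 m
Torque = 292 * 0.2 * sin(26)
Torque = 25.6 N*m


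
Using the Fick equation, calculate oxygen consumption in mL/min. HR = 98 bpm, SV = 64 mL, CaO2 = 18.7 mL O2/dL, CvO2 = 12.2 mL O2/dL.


CO = HR*SV = 98*64/1000 = 6.272 L/min
a-v O2 diff = 18.7 - 12.2 = 6.5 mL/dL
VO2 = CO * (CaO2-CvO2) * 10 dL/L
VO2 = 6.272 * 6.5 * 10
VO2 = 407.7 mL/min


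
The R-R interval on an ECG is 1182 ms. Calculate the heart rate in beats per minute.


HR = 60 / RR_interval(s)
RR = 1182 ms = 1.182 s
HR = 60 / 1.182 = 50.76 bpm


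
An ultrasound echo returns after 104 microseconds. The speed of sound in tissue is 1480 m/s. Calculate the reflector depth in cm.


depth = c * t / 2
t = 104 us = 1.0400e-04 s
depth = 1480 * 1.0400e-04 / 2
depth = 0.07696 m = 7.696 cm


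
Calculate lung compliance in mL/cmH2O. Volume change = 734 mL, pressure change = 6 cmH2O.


C = dV / dP
C = 734 / 6
C = 122.3 mL/cmH2O


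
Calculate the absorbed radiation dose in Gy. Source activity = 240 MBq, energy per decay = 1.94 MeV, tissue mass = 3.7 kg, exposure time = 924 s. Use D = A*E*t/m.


A = 240 MBq = 2.4000e+08 Bq
E = 1.94 MeV = 3.10788e-13 J
D = A*E*t/m = 2.4000e+08*3.10788e-13*924/3.7
D = 0.01863 Gy


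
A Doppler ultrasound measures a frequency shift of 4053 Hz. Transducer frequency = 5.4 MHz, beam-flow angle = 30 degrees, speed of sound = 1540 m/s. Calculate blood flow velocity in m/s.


v = fd * c / (2 * f0 * cos(theta))
v = 4053 * 1540 / (2 * 5.4000e+06 * cos(30))
v = 0.6673 m/s


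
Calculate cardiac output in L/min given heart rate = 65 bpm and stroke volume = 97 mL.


CO = HR * SV
CO = 65 * 97 / 1000
CO = 6.305 L/min


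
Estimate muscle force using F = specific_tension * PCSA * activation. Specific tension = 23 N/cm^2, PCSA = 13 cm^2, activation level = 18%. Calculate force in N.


F = sigma * PCSA * activation
F = 23 * 13 * 0.18
F = 53.82 N


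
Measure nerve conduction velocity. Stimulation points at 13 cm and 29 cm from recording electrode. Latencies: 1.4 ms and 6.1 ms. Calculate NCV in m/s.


Distance = (29 - 13) / 100 = 0.16 m
dt = (6.1 - 1.4) / 1000 = 0.0047 s
NCV = dist / dt = 34.04 m/s


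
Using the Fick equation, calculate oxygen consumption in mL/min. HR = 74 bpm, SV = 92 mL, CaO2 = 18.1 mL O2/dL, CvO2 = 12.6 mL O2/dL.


CO = HR*SV = 74*92/1000 = 6.808 L/min
a-v O2 diff = 18.1 - 12.6 = 5.5 mL/dL
VO2 = CO * (CaO2-CvO2) * 10 dL/L
VO2 = 6.808 * 5.5 * 10
VO2 = 374.4 mL/min


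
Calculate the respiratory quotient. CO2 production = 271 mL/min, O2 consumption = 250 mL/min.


RQ = VCO2 / VO2
RQ = 271 / 250
RQ = 1.084


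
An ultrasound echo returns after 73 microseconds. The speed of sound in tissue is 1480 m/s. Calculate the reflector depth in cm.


depth = c * t / 2
t = 73 us = 7.3000e-05 s
depth = 1480 * 7.3000e-05 / 2
depth = 0.05402 m = 5.402 cm


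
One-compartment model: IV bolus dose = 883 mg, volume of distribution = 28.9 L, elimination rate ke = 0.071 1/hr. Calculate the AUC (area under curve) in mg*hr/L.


C0 = Dose/Vd = 883/28.9 = 30.5536 mg/L
AUC = C0/ke = 30.5536/0.071
AUC = 430.3 mg*hr/L


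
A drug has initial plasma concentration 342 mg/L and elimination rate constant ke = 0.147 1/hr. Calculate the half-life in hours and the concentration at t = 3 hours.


t_half = ln(2) / ke = 0.693147 / 0.147 = 4.715 hr
C(t) = C0 * exp(-ke*t) = 342 * exp(-0.147*3)
C(3) = 220 mg/L


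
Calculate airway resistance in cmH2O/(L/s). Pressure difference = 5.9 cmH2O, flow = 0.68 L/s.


R = dP / flow
R = 5.9 / 0.68
R = 8.676 cmH2O/(L/s)


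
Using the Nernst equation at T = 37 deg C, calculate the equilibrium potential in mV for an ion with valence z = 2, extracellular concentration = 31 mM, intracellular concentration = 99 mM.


E = (RT/(zF)) * ln(C_out/C_in)
T = 37 + 273.15 = 310.15 K
E = (8.314 * 310.15 / (2 * 96485)) * ln(31/99)
E = -15.52 mV


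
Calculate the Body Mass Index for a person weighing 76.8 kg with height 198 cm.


BMI = weight / height^2
height = 198 cm = 1.98 m
BMI = 76.8 / 1.98^2
BMI = 19.59 kg/m^2


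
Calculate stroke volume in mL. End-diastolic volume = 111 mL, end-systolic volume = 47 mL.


SV = EDV - ESV
SV = 111 - 47
SV = 64 mL


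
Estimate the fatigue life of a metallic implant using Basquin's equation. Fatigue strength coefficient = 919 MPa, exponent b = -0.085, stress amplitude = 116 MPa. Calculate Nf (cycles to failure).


sigma_a = sigma_f' * (2Nf)^b
2Nf = (sigma_a/sigma_f')^(1/b)
2Nf = (116/919)^(1/-0.085)
2Nf = 3.756595e+10
Nf = 1.8783e+10


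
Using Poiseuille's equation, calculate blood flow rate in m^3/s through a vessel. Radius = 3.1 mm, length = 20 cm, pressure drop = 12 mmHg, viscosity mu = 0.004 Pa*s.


Q = pi*r^4*dP / (8*mu*L)
r = 0.0031 m, L = 0.2 m
dP = 12 mmHg = 1599.864 Pa
Q = 7.2527e-05 m^3/s


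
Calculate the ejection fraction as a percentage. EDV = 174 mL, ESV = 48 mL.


SV = EDV - ESV = 174 - 48 = 126 mL
EF = SV/EDV * 100 = 126/174 * 100
EF = 72.41%


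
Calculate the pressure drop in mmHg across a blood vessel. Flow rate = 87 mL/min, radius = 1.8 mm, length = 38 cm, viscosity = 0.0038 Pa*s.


dP = 8*mu*L*Q / (pi*r^4)
Q = 87 mL/min = 1.45e-06 m^3/s
dP = 507.908 Pa = 507.908 / 133.322 mmHg = 3.81 mmHg


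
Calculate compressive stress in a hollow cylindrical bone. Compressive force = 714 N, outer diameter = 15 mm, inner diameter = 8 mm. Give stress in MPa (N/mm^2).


A = pi*(r_o^2 - r_i^2)
r_o = 7.5 mm, r_i = 4 mm
A = 126.449 mm^2
sigma = F/A = 714 / 126.449
sigma = 5.647 MPa


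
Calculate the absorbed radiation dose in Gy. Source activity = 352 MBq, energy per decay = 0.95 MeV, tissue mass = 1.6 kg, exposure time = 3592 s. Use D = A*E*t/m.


A = 352 MBq = 3.5200e+08 Bq
E = 0.95 MeV = 1.5219e-13 J
D = A*E*t/m = 3.5200e+08*1.5219e-13*3592/1.6
D = 0.1203 Gy


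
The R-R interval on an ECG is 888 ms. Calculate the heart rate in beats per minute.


HR = 60 / RR_interval(s)
RR = 888 ms = 0.888 s
HR = 60 / 0.888 = 67.57 bpm


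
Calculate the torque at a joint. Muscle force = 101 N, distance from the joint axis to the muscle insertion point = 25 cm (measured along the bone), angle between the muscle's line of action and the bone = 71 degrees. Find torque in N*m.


Torque = F * d * sin(theta)   (moment arm = d*sin(theta))
d = 25 cm = 0.25 m
Torque = 101 * 0.25 * sin(71)
Torque = 23.87 N*m


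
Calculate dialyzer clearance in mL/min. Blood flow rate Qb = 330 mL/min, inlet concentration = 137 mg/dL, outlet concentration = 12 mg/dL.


K = Qb * (Cb_in - Cb_out) / Cb_in
K = 330 * (137 - 12) / 137
K = 301.1 mL/min


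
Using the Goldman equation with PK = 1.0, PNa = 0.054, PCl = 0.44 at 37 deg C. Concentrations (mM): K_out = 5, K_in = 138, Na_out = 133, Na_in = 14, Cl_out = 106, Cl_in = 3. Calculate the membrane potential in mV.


Vm = (RT/F)*ln((PK*Ko + PNa*Nao + PCl*Cli)/(PK*Ki + PNa*Nai + PCl*Clo))
Numer = 13.502, Denom = 185.396
Vm = -70.01 mV


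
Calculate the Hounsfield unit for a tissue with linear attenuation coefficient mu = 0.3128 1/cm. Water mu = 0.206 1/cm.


HU = ((mu_tissue - mu_water) / mu_water) * 1000
HU = ((0.3128 - 0.206) / 0.206) * 1000
HU = 518.4


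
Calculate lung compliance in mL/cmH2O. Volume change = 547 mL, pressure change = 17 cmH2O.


C = dV / dP
C = 547 / 17
C = 32.18 mL/cmH2O


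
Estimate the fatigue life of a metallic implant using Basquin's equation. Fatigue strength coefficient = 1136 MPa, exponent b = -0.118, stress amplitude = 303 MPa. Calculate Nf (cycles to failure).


sigma_a = sigma_f' * (2Nf)^b
2Nf = (sigma_a/sigma_f')^(1/b)
2Nf = (303/1136)^(1/-0.118)
2Nf = 73090.661
Nf = 3.655e+04


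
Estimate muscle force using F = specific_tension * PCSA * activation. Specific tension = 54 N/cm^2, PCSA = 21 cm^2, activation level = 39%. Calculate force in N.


F = sigma * PCSA * activation
F = 54 * 21 * 0.39
F = 442.3 N


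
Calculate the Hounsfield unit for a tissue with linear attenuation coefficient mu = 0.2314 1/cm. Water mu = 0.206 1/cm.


HU = ((mu_tissue - mu_water) / mu_water) * 1000
HU = ((0.2314 - 0.206) / 0.206) * 1000
HU = 123.3


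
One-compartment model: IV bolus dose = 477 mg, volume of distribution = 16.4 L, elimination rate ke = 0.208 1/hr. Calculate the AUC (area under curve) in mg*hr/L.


C0 = Dose/Vd = 477/16.4 = 29.0854 mg/L
AUC = C0/ke = 29.0854/0.208
AUC = 139.8 mg*hr/L


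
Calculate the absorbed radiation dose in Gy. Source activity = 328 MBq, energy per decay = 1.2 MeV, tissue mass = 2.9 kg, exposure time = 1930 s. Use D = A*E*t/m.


A = 328 MBq = 3.2800e+08 Bq
E = 1.2 MeV = 1.9224e-13 J
D = A*E*t/m = 3.2800e+08*1.9224e-13*1930/2.9
D = 0.04196 Gy


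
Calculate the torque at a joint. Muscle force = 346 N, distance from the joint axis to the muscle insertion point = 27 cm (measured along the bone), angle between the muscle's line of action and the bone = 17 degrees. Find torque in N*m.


Torque = F * d * sin(theta)   (moment arm = d*sin(theta))
d = 27 cm = 0.27 m
Torque = 346 * 0.27 * sin(17)
Torque = 27.31 N*m


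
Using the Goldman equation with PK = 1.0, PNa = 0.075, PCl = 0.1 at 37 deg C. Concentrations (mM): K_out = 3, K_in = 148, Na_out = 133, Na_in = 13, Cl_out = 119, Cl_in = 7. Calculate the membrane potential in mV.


Vm = (RT/F)*ln((PK*Ko + PNa*Nao + PCl*Cli)/(PK*Ki + PNa*Nai + PCl*Clo))
Numer = 13.675, Denom = 160.875
Vm = -65.88 mV


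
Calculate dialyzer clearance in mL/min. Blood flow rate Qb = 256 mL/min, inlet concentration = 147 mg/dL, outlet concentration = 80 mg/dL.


K = Qb * (Cb_in - Cb_out) / Cb_in
K = 256 * (147 - 80) / 147
K = 116.7 mL/min


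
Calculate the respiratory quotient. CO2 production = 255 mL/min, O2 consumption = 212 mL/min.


RQ = VCO2 / VO2
RQ = 255 / 212
RQ = 1.203


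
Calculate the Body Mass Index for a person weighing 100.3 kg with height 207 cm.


BMI = weight / height^2
height = 207 cm = 2.07 m
BMI = 100.3 / 2.07^2
BMI = 23.41 kg/m^2


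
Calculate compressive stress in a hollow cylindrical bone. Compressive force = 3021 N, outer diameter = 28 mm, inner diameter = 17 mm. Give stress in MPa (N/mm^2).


A = pi*(r_o^2 - r_i^2)
r_o = 14 mm, r_i = 8.5 mm
A = 388.772 mm^2
sigma = F/A = 3021 / 388.772
sigma = 7.771 MPa


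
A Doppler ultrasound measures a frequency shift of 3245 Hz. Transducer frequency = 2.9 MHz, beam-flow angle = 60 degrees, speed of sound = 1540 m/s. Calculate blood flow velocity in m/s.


v = fd * c / (2 * f0 * cos(theta))
v = 3245 * 1540 / (2 * 2.9000e+06 * cos(60))
v = 1.723 m/s


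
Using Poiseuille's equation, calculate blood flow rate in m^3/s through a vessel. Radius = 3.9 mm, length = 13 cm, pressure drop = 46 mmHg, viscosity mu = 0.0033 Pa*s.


Q = pi*r^4*dP / (8*mu*L)
r = 0.0039 m, L = 0.13 m
dP = 46 mmHg = 6132.812 Pa
Q = 0.001299 m^3/s


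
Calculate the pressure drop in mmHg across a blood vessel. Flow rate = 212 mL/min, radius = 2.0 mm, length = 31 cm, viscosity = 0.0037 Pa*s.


dP = 8*mu*L*Q / (pi*r^4)
Q = 212 mL/min = 3.53333e-06 m^3/s
dP = 645.012 Pa = 645.012 / 133.322 mmHg = 4.838 mmHg


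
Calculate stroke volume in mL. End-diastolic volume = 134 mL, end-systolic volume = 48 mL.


SV = EDV - ESV
SV = 134 - 48
SV = 86 mL


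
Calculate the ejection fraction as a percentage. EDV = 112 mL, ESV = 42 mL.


SV = EDV - ESV = 112 - 42 = 70 mL
EF = SV/EDV * 100 = 70/112 * 100
EF = 62.5%


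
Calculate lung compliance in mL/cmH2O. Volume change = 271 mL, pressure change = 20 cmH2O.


C = dV / dP
C = 271 / 20
C = 13.55 mL/cmH2O


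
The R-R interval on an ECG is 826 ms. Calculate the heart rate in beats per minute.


HR = 60 / RR_interval(s)
RR = 826 ms = 0.826 s
HR = 60 / 0.826 = 72.64 bpm


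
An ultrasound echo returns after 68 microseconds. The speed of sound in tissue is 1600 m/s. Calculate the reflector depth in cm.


depth = c * t / 2
t = 68 us = 6.8000e-05 s
depth = 1600 * 6.8000e-05 / 2
depth = 0.0544 m = 5.44 cm


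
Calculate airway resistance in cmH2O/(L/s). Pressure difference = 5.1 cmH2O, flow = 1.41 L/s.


R = dP / flow
R = 5.1 / 1.41
R = 3.617 cmH2O/(L/s)


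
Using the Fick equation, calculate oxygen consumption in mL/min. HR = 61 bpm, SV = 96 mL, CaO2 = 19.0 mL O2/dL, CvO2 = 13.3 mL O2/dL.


CO = HR*SV = 61*96/1000 = 5.856 L/min
a-v O2 diff = 19.0 - 13.3 = 5.7 mL/dL
VO2 = CO * (CaO2-CvO2) * 10 dL/L
VO2 = 5.856 * 5.7 * 10
VO2 = 333.8 mL/min


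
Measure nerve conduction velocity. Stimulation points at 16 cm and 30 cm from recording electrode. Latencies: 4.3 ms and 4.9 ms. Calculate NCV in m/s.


Distance = (30 - 16) / 100 = 0.14 m
dt = (4.9 - 4.3) / 1000 = 6.0000e-04 s
NCV = dist / dt = 233.3 m/s


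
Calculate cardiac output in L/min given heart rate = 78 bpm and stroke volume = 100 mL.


CO = HR * SV
CO = 78 * 100 / 1000
CO = 7.8 L/min


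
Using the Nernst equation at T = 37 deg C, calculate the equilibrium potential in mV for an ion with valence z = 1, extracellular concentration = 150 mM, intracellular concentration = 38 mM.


E = (RT/(zF)) * ln(C_out/C_in)
T = 37 + 273.15 = 310.15 K
E = (8.314 * 310.15 / (1 * 96485)) * ln(150/38)
E = 36.7 mV


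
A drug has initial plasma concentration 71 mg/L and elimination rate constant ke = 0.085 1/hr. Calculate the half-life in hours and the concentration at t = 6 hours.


t_half = ln(2) / ke = 0.693147 / 0.085 = 8.155 hr
C(t) = C0 * exp(-ke*t) = 71 * exp(-0.085*6)
C(6) = 42.64 mg/L


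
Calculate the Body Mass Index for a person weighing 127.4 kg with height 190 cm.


BMI = weight / height^2
height = 190 cm = 1.9 m
BMI = 127.4 / 1.9^2
BMI = 35.29 kg/m^2


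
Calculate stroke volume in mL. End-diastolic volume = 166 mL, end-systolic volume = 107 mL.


SV = EDV - ESV
SV = 166 - 107
SV = 59 mL


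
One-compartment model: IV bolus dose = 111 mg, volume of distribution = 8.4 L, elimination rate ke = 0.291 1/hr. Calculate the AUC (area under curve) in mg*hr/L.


C0 = Dose/Vd = 111/8.4 = 13.2143 mg/L
AUC = C0/ke = 13.2143/0.291
AUC = 45.41 mg*hr/L


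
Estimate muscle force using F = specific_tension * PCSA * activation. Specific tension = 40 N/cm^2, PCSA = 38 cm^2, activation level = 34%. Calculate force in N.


F = sigma * PCSA * activation
F = 40 * 38 * 0.34
F = 516.8 N


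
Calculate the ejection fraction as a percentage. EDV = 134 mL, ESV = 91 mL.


SV = EDV - ESV = 134 - 91 = 43 mL
EF = SV/EDV * 100 = 43/134 * 100
EF = 32.09%


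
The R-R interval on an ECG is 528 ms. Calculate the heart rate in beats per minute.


HR = 60 / RR_interval(s)
RR = 528 ms = 0.528 s
HR = 60 / 0.528 = 113.6 bpm


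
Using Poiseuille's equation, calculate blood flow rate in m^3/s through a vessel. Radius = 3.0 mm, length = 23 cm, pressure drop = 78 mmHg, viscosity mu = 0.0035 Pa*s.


Q = pi*r^4*dP / (8*mu*L)
r = 0.003 m, L = 0.23 m
dP = 78 mmHg = 10399.116 Pa
Q = 4.1091e-04 m^3/s


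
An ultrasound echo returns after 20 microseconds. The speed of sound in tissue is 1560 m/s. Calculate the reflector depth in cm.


depth = c * t / 2
t = 20 us = 2.0000e-05 s
depth = 1560 * 2.0000e-05 / 2
depth = 0.0156 m = 1.56 cm


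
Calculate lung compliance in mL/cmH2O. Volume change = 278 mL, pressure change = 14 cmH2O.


C = dV / dP
C = 278 / 14
C = 19.86 mL/cmH2O


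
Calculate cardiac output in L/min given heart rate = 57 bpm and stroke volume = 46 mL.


CO = HR * SV
CO = 57 * 46 / 1000
CO = 2.622 L/min


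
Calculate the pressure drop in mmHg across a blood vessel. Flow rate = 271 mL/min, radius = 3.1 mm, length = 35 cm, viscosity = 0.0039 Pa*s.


dP = 8*mu*L*Q / (pi*r^4)
Q = 271 mL/min = 4.51667e-06 m^3/s
dP = 169.998 Pa = 169.998 / 133.322 mmHg = 1.275 mmHg


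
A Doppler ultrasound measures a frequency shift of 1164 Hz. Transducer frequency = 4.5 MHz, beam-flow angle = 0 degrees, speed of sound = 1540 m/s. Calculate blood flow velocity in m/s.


v = fd * c / (2 * f0 * cos(theta))
v = 1164 * 1540 / (2 * 4.5000e+06 * cos(0))
v = 0.1992 m/s


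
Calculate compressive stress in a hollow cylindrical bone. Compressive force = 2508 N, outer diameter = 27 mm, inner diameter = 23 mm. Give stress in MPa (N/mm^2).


A = pi*(r_o^2 - r_i^2)
r_o = 13.5 mm, r_i = 11.5 mm
A = 157.08 mm^2
sigma = F/A = 2508 / 157.08
sigma = 15.97 MPa


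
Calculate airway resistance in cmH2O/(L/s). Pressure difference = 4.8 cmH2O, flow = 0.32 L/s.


R = dP / flow
R = 4.8 / 0.32
R = 15 cmH2O/(L/s)


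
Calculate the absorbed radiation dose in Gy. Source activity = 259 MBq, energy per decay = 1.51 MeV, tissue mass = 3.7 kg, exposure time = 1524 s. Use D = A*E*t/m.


A = 259 MBq = 2.5900e+08 Bq
E = 1.51 MeV = 2.41902e-13 J
D = A*E*t/m = 2.5900e+08*2.41902e-13*1524/3.7
D = 0.02581 Gy
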